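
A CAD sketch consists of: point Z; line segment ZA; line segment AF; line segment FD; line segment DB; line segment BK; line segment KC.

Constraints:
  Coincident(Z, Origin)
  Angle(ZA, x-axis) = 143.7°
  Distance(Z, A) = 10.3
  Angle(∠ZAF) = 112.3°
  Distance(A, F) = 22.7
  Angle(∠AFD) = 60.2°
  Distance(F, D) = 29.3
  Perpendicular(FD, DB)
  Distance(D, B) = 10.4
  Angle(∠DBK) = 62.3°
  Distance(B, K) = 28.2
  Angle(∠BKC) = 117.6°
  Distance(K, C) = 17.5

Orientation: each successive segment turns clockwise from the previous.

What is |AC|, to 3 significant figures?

40.5

Z is at the origin; ZA runs at 143.7° with length 10.3, so A = (-8.30, 6.10). ∠ZAF = 112.3° gives AF at 76.0° from the x-axis; with |AF| = 22.7, F = (-2.81, 28.1). ∠AFD = 60.2° gives FD at -43.8° from the x-axis; with |FD| = 29.3, D = (18.3, 7.84). The perpendicularity gives DB at right angles to FD, so DB runs at -134°; with |DB| = 10.4, B = (11.1, 0.337). ∠DBK = 62.3° gives BK at 108° from the x-axis; with |BK| = 28.2, K = (2.19, 27.1). ∠BKC = 117.6° gives KC at 46.1° from the x-axis; with |KC| = 17.5, C = (14.3, 39.7). Then |AC| = |C − A| = 40.5.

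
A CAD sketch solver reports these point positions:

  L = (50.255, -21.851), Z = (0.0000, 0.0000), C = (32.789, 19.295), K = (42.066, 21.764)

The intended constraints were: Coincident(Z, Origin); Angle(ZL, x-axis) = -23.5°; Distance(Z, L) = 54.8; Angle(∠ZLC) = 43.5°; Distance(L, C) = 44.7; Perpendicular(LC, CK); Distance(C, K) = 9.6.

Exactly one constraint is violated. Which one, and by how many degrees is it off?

Perpendicular(LC, CK) — off by 8.10°.

Z = (0.00, 0.00) ✓; ZL at -23.50° ✓; |ZL| = 54.80 ✓; ∠ZLC = 43.50° ✓; |LC| = 44.70 ✓; ∠(LC, CK) = 98.10° ✗; |CK| = 9.600 ✓.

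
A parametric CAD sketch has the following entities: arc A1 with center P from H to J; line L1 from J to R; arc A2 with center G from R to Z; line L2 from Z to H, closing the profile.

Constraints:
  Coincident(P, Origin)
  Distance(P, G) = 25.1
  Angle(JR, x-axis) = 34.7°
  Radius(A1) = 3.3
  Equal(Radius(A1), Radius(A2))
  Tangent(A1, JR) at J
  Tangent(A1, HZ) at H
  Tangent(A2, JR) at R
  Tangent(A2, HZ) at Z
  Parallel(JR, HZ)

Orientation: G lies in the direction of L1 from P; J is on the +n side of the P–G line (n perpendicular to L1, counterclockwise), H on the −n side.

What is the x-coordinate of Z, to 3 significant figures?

22.5

The slot axis is L1's direction at 34.7°, so u = (cos 34.7°, sin 34.7°) = (0.822, 0.569) and n = (−sin 34.7°, cos 34.7°) = (-0.569, 0.822). P is at the origin and G lies 25.1 along u from P, so G = 25.1·u = (20.6, 14.3). Tangency of A1 to both parallel lines with radius 3.3 puts J and H at P ± 3.3·n: J = (-1.88, 2.71), H = (1.88, -2.71). Equal radii place R and Z the same way about G: R = G + 3.3·n = (18.8, 17.0), Z = G − 3.3·n = (22.5, 11.6). So Z.x = 22.5.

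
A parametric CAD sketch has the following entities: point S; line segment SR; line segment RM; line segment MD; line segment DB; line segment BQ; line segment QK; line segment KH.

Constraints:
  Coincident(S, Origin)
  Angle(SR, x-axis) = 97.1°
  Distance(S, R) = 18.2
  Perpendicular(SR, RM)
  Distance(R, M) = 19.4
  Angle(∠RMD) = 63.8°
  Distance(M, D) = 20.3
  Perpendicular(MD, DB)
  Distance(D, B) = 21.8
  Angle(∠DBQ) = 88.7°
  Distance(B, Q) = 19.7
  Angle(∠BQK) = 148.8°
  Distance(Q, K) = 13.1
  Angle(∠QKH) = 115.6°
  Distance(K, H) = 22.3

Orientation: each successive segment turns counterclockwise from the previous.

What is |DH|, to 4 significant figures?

29.13

S is at the origin; SR runs at 97.1° with length 18.2, so R = (-2.250, 18.06). The perpendicularity gives RM at right angles to SR, so RM runs at -172.9°; with |RM| = 19.4, M = (-21.50, 15.66). ∠RMD = 63.8° gives MD at -56.70° from the x-axis; with |MD| = 20.3, D = (-10.36, -1.304). The perpendicularity gives DB at right angles to MD, so DB runs at 33.30°; with |DB| = 21.8, B = (7.865, 10.66). ∠DBQ = 88.7° gives BQ at 124.6° from the x-axis; with |BQ| = 19.7, Q = (-3.322, 26.88). ∠BQK = 148.8° gives QK at 155.8° from the x-axis; with |QK| = 13.1, K = (-15.27, 32.25). ∠QKH = 115.6° gives KH at -139.8° from the x-axis; with |KH| = 22.3, H = (-32.30, 17.86). Then |DH| = |H − D| = 29.13.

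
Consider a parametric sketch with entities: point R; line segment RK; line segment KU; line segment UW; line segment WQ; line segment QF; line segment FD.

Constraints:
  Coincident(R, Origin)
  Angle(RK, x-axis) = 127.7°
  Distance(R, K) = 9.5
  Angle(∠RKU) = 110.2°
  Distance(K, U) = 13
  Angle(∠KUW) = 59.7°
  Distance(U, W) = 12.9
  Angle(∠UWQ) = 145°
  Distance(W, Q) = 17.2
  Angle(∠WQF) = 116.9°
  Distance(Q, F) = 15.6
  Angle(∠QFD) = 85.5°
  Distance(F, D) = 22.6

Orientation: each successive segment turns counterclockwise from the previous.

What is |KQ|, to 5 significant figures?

20.476

R is at the origin; RK runs at 127.7° with length 9.5, so K = (-5.8095, 7.5166). ∠RKU = 110.2° gives KU at -162.50° from the x-axis; with |KU| = 13.0, U = (-18.208, 3.6074). ∠KUW = 59.7° gives UW at -42.200° from the x-axis; with |UW| = 12.9, W = (-8.6514, -5.0577). ∠UWQ = 145.0° gives WQ at -7.2000° from the x-axis; with |WQ| = 17.2, Q = (8.4129, -7.2135). Then |KQ| = |Q − K| = 20.476.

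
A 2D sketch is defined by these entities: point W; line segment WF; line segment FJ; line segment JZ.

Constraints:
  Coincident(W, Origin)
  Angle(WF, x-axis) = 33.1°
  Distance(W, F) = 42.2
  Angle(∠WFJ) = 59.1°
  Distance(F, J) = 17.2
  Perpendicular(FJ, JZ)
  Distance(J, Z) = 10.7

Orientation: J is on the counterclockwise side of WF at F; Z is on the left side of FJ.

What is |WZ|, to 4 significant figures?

25.90

W is at the origin; WF runs at 33.1° with length 42.2, so F = 42.2·(cos 33.1°, sin 33.1°) = (35.35, 23.05). ∠WFJ = 59.1°, so FJ runs at 33.1° + (180° − 59.1°) = 154.0° from the x-axis; with |FJ| = 17.2, J = F + 17.2·(cos 154.0°, sin 154.0°) = (19.89, 30.59). The perpendicularity gives JZ at right angles to FJ; with |JZ| = 10.7 on the left of FJ, Z = J + 10.7·(-0.4384, -0.8988) = (15.20, 20.97). Then |WZ| = |Z − W| = 25.90.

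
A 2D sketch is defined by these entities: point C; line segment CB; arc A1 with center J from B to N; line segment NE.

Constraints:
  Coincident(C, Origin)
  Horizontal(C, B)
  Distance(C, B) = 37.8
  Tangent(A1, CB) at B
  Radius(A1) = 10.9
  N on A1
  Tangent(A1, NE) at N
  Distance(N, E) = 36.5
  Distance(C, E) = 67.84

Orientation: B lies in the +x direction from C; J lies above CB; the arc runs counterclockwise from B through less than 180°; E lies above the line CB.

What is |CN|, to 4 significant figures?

49.92

Checks: |JN| = 10.90 ✓; ∠(JN, NE) = 90.00° ✓; |NE| = 36.50 ✓; |CE| = 67.84 ✓.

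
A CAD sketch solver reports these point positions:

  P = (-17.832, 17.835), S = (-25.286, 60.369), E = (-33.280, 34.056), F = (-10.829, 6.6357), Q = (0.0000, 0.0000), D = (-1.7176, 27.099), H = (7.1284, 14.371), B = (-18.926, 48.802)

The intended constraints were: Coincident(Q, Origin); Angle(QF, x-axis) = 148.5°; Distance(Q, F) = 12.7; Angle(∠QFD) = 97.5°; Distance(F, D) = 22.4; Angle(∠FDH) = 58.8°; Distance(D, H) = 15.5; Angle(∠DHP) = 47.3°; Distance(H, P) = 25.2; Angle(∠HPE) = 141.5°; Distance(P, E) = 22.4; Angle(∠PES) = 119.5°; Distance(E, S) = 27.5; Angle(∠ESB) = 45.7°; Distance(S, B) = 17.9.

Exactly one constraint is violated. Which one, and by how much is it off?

Distance(S, B) = 17.9 — off by 4.70.

Q = (0.00, 0.00) ✓; QF at 148.5° ✓; |QF| = 12.70 ✓; ∠QFD = 97.50° ✓; |FD| = 22.40 ✓; ∠FDH = 58.80° ✓; |DH| = 15.50 ✓; ∠DHP = 47.30° ✓; |HP| = 25.20 ✓; ∠HPE = 141.5° ✓; |PE| = 22.40 ✓; ∠PES = 119.5° ✓; |ES| = 27.50 ✓; ∠ESB = 45.70° ✓; |SB| = 13.20 ✗.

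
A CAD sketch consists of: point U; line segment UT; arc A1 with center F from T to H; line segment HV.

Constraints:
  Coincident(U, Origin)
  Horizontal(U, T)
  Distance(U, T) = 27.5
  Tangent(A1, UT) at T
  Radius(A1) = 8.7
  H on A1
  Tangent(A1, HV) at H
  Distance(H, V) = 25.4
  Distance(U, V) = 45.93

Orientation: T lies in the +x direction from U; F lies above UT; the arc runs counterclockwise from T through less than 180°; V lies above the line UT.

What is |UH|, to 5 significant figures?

37.539

U is at the origin; UT is horizontal with |UT| = 27.5 and T on the +x side, so T = (27.500, 0.0000). Since A1 is tangent to UT there, FT ⟂ UT, so F = T + (0, 8.7) = (27.500, 8.7000). Since FH ⟂ HV (tangency), |FV| = √(8.7² + 25.4²) = 26.849 regardless of where H sits on A1. So V lies on both circle(U, 45.93) and circle(F, 26.849); the above-UT intersection is V = (29.145, 35.498). H is the foot of the tangent from V: H = (35.888, 11.009).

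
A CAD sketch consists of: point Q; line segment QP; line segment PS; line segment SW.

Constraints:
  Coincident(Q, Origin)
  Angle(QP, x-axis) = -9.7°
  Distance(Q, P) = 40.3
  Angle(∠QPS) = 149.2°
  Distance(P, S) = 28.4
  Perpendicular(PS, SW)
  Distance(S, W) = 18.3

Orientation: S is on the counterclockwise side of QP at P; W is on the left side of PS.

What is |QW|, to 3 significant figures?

63.1

Q is at the origin; QP runs at -9.7° with length 40.3, so P = 40.3·(cos -9.7°, sin -9.7°) = (39.7, -6.79). ∠QPS = 149.2°, so PS runs at -9.7° + (180° − 149.2°) = 21.1° from the x-axis; with |PS| = 28.4, S = P + 28.4·(cos 21.1°, sin 21.1°) = (66.2, 3.43). PS is perpendicular to SW; with |SW| = 18.3 on the left of PS, W = S + 18.3·(-0.360, 0.933) = (59.6, 20.5). Then |QW| = |W − Q| = 63.1.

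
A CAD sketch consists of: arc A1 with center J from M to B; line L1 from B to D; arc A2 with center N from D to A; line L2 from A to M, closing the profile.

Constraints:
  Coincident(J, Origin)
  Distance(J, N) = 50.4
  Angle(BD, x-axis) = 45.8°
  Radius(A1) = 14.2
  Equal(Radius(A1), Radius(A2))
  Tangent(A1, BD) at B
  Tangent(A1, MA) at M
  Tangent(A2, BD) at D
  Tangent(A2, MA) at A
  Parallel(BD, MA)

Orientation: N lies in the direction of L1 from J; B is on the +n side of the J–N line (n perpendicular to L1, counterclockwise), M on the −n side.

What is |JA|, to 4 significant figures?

52.36

The slot axis is L1's direction at 45.8°, so u = (cos 45.8°, sin 45.8°) = (0.6972, 0.7169) and n = (−sin 45.8°, cos 45.8°) = (-0.7169, 0.6972). J is at the origin and N lies 50.4 along u from J, so N = 50.4·u = (35.14, 36.13). Tangency of A1 to both parallel lines with radius 14.2 puts B and M at J ± 14.2·n: B = (-10.18, 9.900), M = (10.18, -9.900). Equal radii place D and A the same way about N: D = N + 14.2·n = (24.96, 46.03), A = N − 14.2·n = (45.32, 26.23). Then |JA| = |A − J| = 52.36.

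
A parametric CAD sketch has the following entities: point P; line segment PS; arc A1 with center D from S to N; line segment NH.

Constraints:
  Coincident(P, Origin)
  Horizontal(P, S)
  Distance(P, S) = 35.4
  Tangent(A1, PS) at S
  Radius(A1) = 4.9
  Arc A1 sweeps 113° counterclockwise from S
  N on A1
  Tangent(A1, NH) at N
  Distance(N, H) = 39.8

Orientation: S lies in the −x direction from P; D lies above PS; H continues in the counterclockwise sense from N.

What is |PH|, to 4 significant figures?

63.60

P is at the origin; P and S share the same y with |PS| = 35.4 and S on the −x side, so S = (-35.40, 0.000). The tangent condition forces DS to be normal to PS, so D = S + (0, 4.9) = (-35.40, 4.900). On A1, S sits at bearing -90° from D; a 113° counterclockwise sweep puts N at bearing 23°, so N = D + 4.9·(cos 23°, sin 23°) = (-30.89, 6.815). The tangent condition forces DN to be normal to NH, so NH runs along (−sin 23°, cos 23°); with |NH| = 39.8, H = (-46.44, 43.45). Then |PH| = |H − P| = 63.60.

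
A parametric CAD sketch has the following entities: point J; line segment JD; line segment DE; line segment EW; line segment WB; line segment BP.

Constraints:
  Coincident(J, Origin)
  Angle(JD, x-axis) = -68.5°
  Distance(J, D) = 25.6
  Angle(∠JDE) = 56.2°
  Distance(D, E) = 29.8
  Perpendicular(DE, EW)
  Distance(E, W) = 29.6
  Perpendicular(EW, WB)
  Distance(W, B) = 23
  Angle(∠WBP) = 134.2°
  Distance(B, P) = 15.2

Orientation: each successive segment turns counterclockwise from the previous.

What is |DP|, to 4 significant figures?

19.08

J is at the origin; JD runs at -68.5° with length 25.6, so D = (9.382, -23.82). ∠JDE = 56.2° gives DE at 55.30° from the x-axis; with |DE| = 29.8, E = (26.35, 0.6812). The perpendicularity gives EW at right angles to DE, so EW runs at 145.3°; with |EW| = 29.6, W = (2.011, 17.53). The perpendicularity gives WB at right angles to EW, so WB runs at -124.7°; with |WB| = 23.0, B = (-11.08, -1.377). ∠WBP = 134.2° gives BP at -78.90° from the x-axis; with |BP| = 15.2, P = (-8.156, -16.29). Then |DP| = |P − D| = 19.08.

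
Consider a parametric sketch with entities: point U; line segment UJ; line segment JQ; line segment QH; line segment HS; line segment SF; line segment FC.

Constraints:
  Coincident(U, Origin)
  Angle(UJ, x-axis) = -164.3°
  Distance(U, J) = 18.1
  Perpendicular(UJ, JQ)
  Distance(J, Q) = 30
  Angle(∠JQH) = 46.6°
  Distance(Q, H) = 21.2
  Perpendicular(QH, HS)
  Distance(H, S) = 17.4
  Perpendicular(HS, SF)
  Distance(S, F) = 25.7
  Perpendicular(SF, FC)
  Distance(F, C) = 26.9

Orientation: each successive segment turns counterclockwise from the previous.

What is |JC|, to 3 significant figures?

40.1

U is at the origin; UJ runs at -164.3° with length 18.1, so J = (-17.4, -4.90). UJ ⟂ JQ, so JQ runs at -74.3°; with |JQ| = 30.0, Q = (-9.31, -33.8). ∠JQH = 46.6° gives QH at 59.1° from the x-axis; with |QH| = 21.2, H = (1.58, -15.6). QH ⟂ HS, so HS runs at 149°; with |HS| = 17.4, S = (-13.3, -6.65). The perpendicularity gives SF at right angles to HS, so SF runs at -121°; with |SF| = 25.7, F = (-26.5, -28.7). SF ⟂ FC, so FC runs at -30.9°; with |FC| = 26.9, C = (-3.47, -42.5). Then |JC| = |C − J| = 40.1.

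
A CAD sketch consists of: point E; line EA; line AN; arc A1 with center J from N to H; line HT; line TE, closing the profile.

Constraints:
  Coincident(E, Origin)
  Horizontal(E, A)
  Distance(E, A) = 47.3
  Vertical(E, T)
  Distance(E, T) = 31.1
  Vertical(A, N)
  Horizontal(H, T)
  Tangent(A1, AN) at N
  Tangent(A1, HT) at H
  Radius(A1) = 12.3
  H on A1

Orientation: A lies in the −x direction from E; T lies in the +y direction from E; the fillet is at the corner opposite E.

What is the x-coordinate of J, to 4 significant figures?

-35.00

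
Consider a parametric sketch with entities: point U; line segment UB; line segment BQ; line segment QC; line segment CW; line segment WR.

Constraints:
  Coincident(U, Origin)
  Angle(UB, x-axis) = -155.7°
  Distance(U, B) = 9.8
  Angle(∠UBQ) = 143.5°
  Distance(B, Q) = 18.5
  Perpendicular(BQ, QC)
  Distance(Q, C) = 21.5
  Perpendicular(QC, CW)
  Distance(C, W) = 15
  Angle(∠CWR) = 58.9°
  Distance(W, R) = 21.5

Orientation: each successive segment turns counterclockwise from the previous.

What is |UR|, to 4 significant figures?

22.65

U is at the origin; UB runs at -155.7° with length 9.8, so B = (-8.932, -4.033). ∠UBQ = 143.5° gives BQ at -119.2° from the x-axis; with |BQ| = 18.5, Q = (-17.96, -20.18). BQ ⟂ QC, so QC runs at -29.20°; with |QC| = 21.5, C = (0.8107, -30.67). QC ⟂ CW, so CW runs at 60.80°; with |CW| = 15.0, W = (8.129, -17.58). ∠CWR = 58.9° gives WR at -178.1° from the x-axis; with |WR| = 21.5, R = (-13.36, -18.29). Then |UR| = |R − U| = 22.65.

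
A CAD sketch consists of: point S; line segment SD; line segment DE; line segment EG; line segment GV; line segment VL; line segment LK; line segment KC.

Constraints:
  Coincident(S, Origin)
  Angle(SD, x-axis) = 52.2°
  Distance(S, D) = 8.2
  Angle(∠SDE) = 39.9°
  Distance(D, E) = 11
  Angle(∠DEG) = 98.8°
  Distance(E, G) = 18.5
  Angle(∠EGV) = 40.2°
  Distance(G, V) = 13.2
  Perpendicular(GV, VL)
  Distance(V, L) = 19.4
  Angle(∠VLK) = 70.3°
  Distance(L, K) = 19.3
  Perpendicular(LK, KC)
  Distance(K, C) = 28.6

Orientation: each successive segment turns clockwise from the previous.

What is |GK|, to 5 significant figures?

13.819

The perpendicularity gives VL at right angles to GV, so VL runs at -38.900°; with |VL| = 19.4, L = (10.650, -9.9213). ∠VLK = 70.3° gives LK at -148.60° from the x-axis; with |LK| = 19.3, K = (-5.8238, -19.977). Then |GK| = |K − G| = 13.819.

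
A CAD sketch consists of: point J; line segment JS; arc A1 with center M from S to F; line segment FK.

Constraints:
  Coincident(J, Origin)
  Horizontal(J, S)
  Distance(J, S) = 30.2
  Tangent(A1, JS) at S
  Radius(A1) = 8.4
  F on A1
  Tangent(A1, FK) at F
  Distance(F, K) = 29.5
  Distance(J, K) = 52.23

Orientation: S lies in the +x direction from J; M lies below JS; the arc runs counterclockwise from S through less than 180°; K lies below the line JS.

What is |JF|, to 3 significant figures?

25.6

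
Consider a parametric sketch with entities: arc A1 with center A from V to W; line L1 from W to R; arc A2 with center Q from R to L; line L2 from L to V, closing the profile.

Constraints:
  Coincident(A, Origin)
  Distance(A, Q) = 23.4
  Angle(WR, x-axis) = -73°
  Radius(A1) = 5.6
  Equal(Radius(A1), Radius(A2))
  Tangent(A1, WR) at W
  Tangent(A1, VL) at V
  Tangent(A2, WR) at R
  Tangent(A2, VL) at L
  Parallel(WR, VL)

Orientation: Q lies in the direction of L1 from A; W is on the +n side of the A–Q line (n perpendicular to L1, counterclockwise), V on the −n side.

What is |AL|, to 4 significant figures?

24.06

The slot axis is L1's direction at -73.0°, so u = (cos -73.0°, sin -73.0°) = (0.2924, -0.9563) and n = (−sin -73.0°, cos -73.0°) = (0.9563, 0.2924). A is at the origin and Q lies 23.4 along u from A, so Q = 23.4·u = (6.841, -22.38). Tangency of A1 to both parallel lines with radius 5.6 puts W and V at A ± 5.6·n: W = (5.355, 1.637), V = (-5.355, -1.637). Equal radii place R and L the same way about Q: R = Q + 5.6·n = (12.20, -20.74), L = Q − 5.6·n = (1.486, -24.01). Then |AL| = |L − A| = 24.06.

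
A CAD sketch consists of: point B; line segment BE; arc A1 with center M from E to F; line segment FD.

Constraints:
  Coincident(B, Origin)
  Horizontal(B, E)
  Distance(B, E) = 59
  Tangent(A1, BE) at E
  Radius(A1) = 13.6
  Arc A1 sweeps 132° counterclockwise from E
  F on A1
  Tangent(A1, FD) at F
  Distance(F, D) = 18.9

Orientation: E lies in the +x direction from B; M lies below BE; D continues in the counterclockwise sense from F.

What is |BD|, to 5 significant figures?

71.676

B is at the origin; B and E share the same y with |BE| = 59.0 and E on the +x side, so E = (59.000, 0.0000). Since A1 is tangent to BE there, ME ⟂ BE, so M = E + (0, -13.6) = (59.000, -13.600). On A1, E sits at bearing 90° from M; a 132° counterclockwise sweep puts F at bearing 222°, so F = M + 13.6·(cos 222°, sin 222°) = (48.893, -22.700). Tangency of A1 to FD means the radius MF is perpendicular to FD, so FD runs along (−sin 222°, cos 222°); with |FD| = 18.9, D = (61.540, -36.746). Then |BD| = |D − B| = 71.676.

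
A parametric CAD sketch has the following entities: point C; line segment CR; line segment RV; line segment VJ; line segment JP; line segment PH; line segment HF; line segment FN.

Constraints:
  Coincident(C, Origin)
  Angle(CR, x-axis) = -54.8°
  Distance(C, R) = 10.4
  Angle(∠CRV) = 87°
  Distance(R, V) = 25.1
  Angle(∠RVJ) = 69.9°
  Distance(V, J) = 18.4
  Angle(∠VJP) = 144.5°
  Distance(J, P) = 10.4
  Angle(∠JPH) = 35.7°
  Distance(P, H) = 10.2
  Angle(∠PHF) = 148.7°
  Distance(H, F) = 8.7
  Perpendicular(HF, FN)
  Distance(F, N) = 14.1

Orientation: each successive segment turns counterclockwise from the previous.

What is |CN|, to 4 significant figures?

30.03

C is at the origin; CR runs at -54.8° with length 10.4, so R = (5.995, -8.498). ∠CRV = 87.0° gives RV at 38.20° from the x-axis; with |RV| = 25.1, V = (25.72, 7.024). ∠RVJ = 69.9° gives VJ at 148.3° from the x-axis; with |VJ| = 18.4, J = (10.06, 16.69). ∠VJP = 144.5° gives JP at -176.2° from the x-axis; with |JP| = 10.4, P = (-0.3122, 16.00). ∠JPH = 35.7° gives PH at -31.90° from the x-axis; with |PH| = 10.2, H = (8.347, 10.61). ∠PHF = 148.7° gives HF at -0.6000° from the x-axis; with |HF| = 8.7, F = (17.05, 10.52). HF is perpendicular to FN, so FN runs at 89.40°; with |FN| = 14.1, N = (17.19, 24.62). Then |CN| = |N − C| = 30.03.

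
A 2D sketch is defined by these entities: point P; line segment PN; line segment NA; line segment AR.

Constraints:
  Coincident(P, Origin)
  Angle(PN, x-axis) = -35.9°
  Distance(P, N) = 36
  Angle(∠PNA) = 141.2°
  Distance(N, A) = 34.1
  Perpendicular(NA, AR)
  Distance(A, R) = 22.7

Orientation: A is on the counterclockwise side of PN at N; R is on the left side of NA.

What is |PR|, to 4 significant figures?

62.16

P is at the origin; PN runs at -35.9° with length 36.0, so N = 36.0·(cos -35.9°, sin -35.9°) = (29.16, -21.11). ∠PNA = 141.2°, so NA runs at -35.9° + (180° − 141.2°) = 2.900° from the x-axis; with |NA| = 34.1, A = N + 34.1·(cos 2.900°, sin 2.900°) = (63.22, -19.38). The perpendicularity gives AR at right angles to NA; with |AR| = 22.7 on the left of NA, R = A + 22.7·(-0.05059, 0.9987) = (62.07, 3.287). Then |PR| = |R − P| = 62.16.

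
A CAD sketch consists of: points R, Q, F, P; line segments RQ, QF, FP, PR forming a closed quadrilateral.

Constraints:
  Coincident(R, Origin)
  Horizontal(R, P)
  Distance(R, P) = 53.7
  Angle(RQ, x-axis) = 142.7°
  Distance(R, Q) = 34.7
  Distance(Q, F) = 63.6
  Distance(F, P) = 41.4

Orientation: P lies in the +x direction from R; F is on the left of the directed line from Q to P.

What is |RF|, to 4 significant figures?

49.92

Checks: |QF| = 63.60 ✓; |FP| = 41.40 ✓.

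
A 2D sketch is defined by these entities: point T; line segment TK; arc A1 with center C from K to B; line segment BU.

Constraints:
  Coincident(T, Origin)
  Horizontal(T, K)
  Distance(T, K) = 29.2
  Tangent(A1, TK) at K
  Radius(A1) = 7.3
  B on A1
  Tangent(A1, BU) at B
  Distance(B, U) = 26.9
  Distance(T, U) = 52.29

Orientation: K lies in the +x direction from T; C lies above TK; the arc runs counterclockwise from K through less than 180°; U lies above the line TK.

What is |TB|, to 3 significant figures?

36.9

T is at the origin; TK is horizontal with |TK| = 29.2 and K on the +x side, so K = (29.2, 0.00). A1 meets TK tangentially, so CK is at right angles to TK, so C = K + (0, 7.3) = (29.2, 7.30). Since CB ⟂ BU (tangency), |CU| = √(7.3² + 26.9²) = 27.9 regardless of where B sits on A1. So U lies on both circle(T, 52.29) and circle(C, 27.9); the above-TK intersection is U = (40.9, 32.6). B is the foot of the tangent from U: B = (36.4, 6.08).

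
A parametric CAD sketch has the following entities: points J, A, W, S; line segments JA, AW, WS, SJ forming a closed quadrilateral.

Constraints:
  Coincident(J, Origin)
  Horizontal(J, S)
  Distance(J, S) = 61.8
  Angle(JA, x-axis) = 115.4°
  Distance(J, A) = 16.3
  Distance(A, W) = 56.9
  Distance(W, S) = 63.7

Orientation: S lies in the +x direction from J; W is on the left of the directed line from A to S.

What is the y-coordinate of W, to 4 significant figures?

56.25

J is at the origin; J and S share the same y with |JS| = 61.8 and S in +x, so S = (61.8, 0). JA runs at 115.4° with |JA| = 16.3, so A = (-6.992, 14.72). W is determined by |AW| = 56.9 and |WS| = 63.7 together: it lies at the intersection of circle(A, 56.9) and circle(S, 63.7). With |AS| = 70.35, the foot of the radical line on AS is 29.35 from A and the perpendicular offset is √(56.9² − 29.35²) = 48.75. Taking the left-of-AS solution: W = (31.91, 56.25).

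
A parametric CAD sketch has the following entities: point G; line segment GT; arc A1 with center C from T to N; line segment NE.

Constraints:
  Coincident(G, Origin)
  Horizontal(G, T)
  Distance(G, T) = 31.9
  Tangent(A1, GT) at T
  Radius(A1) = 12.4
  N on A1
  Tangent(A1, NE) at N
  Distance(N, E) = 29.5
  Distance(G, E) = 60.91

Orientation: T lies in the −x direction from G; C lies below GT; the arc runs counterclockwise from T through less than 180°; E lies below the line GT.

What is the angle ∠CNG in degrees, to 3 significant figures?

15.4°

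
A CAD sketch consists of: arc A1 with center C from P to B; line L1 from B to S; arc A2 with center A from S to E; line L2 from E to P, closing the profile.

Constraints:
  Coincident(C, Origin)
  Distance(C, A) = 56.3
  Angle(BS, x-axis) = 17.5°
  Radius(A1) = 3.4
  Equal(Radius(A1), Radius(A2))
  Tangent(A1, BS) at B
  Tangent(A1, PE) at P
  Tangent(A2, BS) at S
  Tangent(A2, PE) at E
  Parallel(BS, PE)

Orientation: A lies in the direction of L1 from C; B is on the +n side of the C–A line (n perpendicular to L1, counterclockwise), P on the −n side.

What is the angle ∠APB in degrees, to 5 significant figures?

86.544°

C is at the origin and A lies 56.3 along u from C, so A = 56.3·u = (53.694, 16.930). Tangency of A1 to both parallel lines with radius 3.4 puts B and P at C ± 3.4·n: B = (-1.0224, 3.2426), P = (1.0224, -3.2426). Then cos ∠APB = PA·PB / (|PA||PB|), giving 86.544°.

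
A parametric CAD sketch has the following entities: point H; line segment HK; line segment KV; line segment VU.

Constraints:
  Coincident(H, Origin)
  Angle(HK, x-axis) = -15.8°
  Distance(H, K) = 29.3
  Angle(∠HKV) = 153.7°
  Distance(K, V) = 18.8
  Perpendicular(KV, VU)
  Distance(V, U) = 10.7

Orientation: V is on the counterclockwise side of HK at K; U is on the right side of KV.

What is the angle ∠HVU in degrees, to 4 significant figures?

106.1°

∠HKV = 153.7°, so KV runs at -15.8° + (180° − 153.7°) = 10.50° from the x-axis; with |KV| = 18.8, V = K + 18.8·(cos 10.50°, sin 10.50°) = (46.68, -4.552). KV is perpendicular to VU; with |VU| = 10.7 on the right of KV, U = V + 10.7·(0.1822, -0.9833) = (48.63, -15.07). Then cos ∠HVU = VH·VU / (|VH||VU|), giving 106.1°.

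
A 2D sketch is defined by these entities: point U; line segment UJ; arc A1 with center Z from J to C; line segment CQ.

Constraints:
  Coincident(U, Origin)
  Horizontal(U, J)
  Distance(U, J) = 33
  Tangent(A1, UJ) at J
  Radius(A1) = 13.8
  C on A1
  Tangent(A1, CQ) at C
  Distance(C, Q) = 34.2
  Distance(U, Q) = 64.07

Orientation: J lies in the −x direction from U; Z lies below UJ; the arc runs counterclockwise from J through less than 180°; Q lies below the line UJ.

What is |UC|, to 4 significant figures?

49.36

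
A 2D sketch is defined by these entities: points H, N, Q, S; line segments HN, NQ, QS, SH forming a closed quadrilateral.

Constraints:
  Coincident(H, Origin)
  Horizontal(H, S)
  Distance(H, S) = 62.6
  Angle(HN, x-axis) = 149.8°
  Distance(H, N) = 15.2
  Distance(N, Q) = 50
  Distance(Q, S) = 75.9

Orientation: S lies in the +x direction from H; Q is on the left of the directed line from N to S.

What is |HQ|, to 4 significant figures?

53.51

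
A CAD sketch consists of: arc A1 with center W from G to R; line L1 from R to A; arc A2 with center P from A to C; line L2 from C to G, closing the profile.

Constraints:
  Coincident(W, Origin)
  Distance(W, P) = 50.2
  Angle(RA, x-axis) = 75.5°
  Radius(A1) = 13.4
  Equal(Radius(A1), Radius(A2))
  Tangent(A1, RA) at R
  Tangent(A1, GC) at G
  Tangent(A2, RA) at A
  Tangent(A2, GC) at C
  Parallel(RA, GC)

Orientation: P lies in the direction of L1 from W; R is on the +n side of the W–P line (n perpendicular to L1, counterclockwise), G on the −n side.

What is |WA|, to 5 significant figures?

51.958

The slot axis is L1's direction at 75.5°, so u = (cos 75.5°, sin 75.5°) = (0.25038, 0.96815) and n = (−sin 75.5°, cos 75.5°) = (-0.96815, 0.25038). W is at the origin and P lies 50.2 along u from W, so P = 50.2·u = (12.569, 48.601). Tangency of A1 to both parallel lines with radius 13.4 puts R and G at W ± 13.4·n: R = (-12.973, 3.3551), G = (12.973, -3.3551). Equal radii place A and C the same way about P: A = P + 13.4·n = (-0.40410, 51.956), C = P − 13.4·n = (25.542, 45.246). Then |WA| = |A − W| = 51.958.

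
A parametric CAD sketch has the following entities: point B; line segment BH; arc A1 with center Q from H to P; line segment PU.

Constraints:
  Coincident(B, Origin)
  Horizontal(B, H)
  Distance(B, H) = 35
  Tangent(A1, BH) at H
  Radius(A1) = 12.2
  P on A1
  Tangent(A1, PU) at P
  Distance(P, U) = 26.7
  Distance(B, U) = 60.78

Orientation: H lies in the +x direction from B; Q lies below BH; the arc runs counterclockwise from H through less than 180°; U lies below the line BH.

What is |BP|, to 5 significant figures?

34.120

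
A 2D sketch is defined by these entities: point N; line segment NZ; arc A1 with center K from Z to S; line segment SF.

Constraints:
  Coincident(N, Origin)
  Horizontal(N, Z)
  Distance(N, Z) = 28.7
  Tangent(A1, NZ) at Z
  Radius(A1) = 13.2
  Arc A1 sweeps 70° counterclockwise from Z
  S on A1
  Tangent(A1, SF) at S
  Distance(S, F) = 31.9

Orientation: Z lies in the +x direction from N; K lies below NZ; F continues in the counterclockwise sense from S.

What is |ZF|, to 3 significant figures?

45.1

N is at the origin; NZ is horizontal with |NZ| = 28.7 and Z on the +x side, so Z = (28.7, 0.00). Since A1 is tangent to NZ there, KZ ⟂ NZ, so K = Z + (0, -13.2) = (28.7, -13.2). On A1, Z sits at bearing 90° from K; a 70° counterclockwise sweep puts S at bearing 160°, so S = K + 13.2·(cos 160°, sin 160°) = (16.3, -8.69). The tangent condition forces KS to be normal to SF, so SF runs along (−sin 160°, cos 160°); with |SF| = 31.9, F = (5.39, -38.7). Then |ZF| = |F − Z| = 45.1.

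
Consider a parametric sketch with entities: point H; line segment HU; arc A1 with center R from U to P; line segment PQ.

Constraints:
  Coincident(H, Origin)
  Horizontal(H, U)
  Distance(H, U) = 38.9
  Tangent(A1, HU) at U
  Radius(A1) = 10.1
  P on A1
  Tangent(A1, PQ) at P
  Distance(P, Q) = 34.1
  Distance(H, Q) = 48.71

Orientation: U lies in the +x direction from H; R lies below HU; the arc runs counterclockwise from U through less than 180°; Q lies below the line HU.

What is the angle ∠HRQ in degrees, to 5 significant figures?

79.777°

H is at the origin; HU is horizontal with |HU| = 38.9 and U on the +x side, so U = (38.900, 0.0000). Since A1 is tangent to HU there, RU ⟂ HU, so R = U + (0, -10.1) = (38.900, -10.100). Since RP ⟂ PQ (tangency), |RQ| = √(10.1² + 34.1²) = 35.564 regardless of where P sits on A1. So Q lies on both circle(H, 48.71) and circle(R, 35.564); the below-HU intersection is Q = (23.995, -42.390). P is the foot of the tangent from Q: P = (28.905, -8.6455).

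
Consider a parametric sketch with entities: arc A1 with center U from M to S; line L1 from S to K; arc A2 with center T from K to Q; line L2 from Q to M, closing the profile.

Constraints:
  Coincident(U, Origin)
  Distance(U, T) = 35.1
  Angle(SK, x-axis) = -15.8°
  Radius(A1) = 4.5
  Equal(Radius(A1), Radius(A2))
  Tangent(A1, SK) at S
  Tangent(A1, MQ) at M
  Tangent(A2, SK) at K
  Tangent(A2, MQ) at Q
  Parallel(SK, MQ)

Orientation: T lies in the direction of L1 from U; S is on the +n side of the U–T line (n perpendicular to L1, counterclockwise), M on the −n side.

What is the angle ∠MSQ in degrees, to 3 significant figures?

75.6°

Tangency of A1 to both parallel lines with radius 4.5 puts S and M at U ± 4.5·n: S = (1.23, 4.33), M = (-1.23, -4.33). Equal radii place K and Q the same way about T: K = T + 4.5·n = (35.0, -5.23), Q = T − 4.5·n = (32.5, -13.9). Then cos ∠MSQ = SM·SQ / (|SM||SQ|), giving 75.6°.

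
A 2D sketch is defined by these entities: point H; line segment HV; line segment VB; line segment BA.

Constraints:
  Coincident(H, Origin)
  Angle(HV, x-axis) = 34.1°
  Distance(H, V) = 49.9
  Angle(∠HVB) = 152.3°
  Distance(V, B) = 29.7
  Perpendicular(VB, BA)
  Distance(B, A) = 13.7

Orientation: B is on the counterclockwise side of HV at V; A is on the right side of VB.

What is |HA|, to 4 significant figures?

82.58

∠HVB = 152.3°, so VB runs at 34.1° + (180° − 152.3°) = 61.80° from the x-axis; with |VB| = 29.7, B = V + 29.7·(cos 61.80°, sin 61.80°) = (55.35, 54.15). The perpendicularity gives BA at right angles to VB; with |BA| = 13.7 on the right of VB, A = B + 13.7·(0.8813, -0.4726) = (67.43, 47.68). Then |HA| = |A − H| = 82.58.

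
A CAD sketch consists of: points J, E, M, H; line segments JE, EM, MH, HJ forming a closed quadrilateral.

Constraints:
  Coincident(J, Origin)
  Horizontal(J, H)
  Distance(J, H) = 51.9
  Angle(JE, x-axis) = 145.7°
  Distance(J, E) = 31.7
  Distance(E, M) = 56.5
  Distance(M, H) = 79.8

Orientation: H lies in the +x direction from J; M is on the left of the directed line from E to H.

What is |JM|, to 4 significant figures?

64.99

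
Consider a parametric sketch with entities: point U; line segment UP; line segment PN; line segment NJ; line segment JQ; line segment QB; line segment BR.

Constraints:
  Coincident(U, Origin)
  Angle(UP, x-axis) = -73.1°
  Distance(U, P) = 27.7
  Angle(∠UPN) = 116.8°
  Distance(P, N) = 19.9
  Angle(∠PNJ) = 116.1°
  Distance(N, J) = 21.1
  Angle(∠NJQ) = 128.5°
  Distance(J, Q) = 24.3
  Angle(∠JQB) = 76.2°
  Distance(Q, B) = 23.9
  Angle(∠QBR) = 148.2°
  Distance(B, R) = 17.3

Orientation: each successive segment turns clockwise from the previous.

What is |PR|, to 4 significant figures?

10.87

U is at the origin; UP runs at -73.1° with length 27.7, so P = (8.052, -26.50). ∠UPN = 116.8° gives PN at -136.3° from the x-axis; with |PN| = 19.9, N = (-6.335, -40.25). ∠PNJ = 116.1° gives NJ at 159.8° from the x-axis; with |NJ| = 21.1, J = (-26.14, -32.97). ∠NJQ = 128.5° gives JQ at 108.3° from the x-axis; with |JQ| = 24.3, Q = (-33.77, -9.895). ∠JQB = 76.2° gives QB at 4.500° from the x-axis; with |QB| = 23.9, B = (-9.940, -8.020). ∠QBR = 148.2° gives BR at -27.30° from the x-axis; with |BR| = 17.3, R = (5.433, -15.95). Then |PR| = |R − P| = 10.87.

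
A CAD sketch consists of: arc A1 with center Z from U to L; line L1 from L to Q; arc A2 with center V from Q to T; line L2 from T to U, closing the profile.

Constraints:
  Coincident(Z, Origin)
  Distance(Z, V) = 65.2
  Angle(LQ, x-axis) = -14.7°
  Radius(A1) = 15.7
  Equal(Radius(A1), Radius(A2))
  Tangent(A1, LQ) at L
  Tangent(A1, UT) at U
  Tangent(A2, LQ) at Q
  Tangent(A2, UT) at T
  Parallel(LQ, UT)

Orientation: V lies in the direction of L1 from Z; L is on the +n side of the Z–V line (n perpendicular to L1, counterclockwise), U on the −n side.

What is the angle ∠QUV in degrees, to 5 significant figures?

12.176°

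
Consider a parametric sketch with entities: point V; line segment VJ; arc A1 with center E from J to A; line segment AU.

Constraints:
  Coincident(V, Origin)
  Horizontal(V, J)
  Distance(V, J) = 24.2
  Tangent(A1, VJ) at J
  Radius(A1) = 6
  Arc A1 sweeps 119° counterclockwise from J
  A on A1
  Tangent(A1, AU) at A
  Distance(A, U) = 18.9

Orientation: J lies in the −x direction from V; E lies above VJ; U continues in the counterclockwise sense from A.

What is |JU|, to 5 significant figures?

25.739

V is at the origin; V and J share the same y with |VJ| = 24.2 and J on the −x side, so J = (-24.200, 0.0000). Since A1 is tangent to VJ there, EJ ⟂ VJ, so E = J + (0, 6) = (-24.200, 6.0000). On A1, J sits at bearing -90° from E; a 119° counterclockwise sweep puts A at bearing 29°, so A = E + 6.0·(cos 29°, sin 29°) = (-18.952, 8.9089). The tangent condition forces EA to be normal to AU, so AU runs along (−sin 29°, cos 29°); with |AU| = 18.9, U = (-28.115, 25.439). Then |JU| = |U − J| = 25.739.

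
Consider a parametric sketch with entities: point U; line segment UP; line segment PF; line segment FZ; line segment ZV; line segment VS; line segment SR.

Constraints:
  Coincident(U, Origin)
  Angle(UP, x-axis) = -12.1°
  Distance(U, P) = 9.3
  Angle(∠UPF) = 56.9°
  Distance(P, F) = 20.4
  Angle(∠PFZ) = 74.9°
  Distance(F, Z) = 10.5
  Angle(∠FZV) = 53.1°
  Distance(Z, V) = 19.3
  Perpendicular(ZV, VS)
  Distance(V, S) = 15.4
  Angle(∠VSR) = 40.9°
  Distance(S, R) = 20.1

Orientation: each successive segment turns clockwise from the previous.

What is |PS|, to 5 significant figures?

23.083

U is at the origin; UP runs at -12.1° with length 9.3, so P = (9.0934, -1.9495). ∠UPF = 56.9° gives PF at -135.20° from the x-axis; with |PF| = 20.4, F = (-5.3819, -16.324). ∠PFZ = 74.9° gives FZ at 119.70° from the x-axis; with |FZ| = 10.5, Z = (-10.584, -7.2034). ∠FZV = 53.1° gives ZV at -7.2000° from the x-axis; with |ZV| = 19.3, V = (8.5636, -9.6223). ZV ⟂ VS, so VS runs at -97.200°; with |VS| = 15.4, S = (6.6335, -24.901). Then |PS| = |S − P| = 23.083.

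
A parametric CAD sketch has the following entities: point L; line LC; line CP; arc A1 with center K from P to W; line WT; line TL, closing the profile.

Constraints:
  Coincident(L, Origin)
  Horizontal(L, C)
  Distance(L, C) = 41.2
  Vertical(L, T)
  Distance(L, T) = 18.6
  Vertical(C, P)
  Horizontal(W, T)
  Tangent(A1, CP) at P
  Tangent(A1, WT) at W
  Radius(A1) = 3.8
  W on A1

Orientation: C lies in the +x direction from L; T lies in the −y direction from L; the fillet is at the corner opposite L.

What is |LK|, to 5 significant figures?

40.222

L is at the origin; L and C share the same y with |LC| = 41.2 and C on the +x side, so C = (41.200, 0.0000). L and T share the same x with |LT| = 18.6 and T on the −y side, so T = (0.0000, -18.600). The virtual corner opposite L is at (41.200, -18.600). The tangent condition forces KP to be normal to CP and since A1 is tangent to WT there, KW ⟂ WT, with radius 3.8, so the center K sits 3.8 in from both sides at K = (37.400, -14.800). Then |LK| = |K − L| = 40.222.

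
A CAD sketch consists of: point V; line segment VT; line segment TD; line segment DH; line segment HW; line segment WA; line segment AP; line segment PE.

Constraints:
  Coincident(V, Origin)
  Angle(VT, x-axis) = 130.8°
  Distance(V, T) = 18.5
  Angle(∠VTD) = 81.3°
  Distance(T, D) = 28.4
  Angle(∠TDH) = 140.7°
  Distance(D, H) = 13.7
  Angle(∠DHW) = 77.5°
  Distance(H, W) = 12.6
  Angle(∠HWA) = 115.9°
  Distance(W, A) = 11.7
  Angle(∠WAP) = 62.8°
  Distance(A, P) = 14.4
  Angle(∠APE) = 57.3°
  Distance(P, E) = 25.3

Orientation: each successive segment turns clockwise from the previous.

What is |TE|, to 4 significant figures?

42.44

∠WAP = 62.8° gives AP at 69.00° from the x-axis; with |AP| = 14.4, P = (14.84, 27.70). ∠APE = 57.3° gives PE at -53.70° from the x-axis; with |PE| = 25.3, E = (29.82, 7.307). Then |TE| = |E − T| = 42.44.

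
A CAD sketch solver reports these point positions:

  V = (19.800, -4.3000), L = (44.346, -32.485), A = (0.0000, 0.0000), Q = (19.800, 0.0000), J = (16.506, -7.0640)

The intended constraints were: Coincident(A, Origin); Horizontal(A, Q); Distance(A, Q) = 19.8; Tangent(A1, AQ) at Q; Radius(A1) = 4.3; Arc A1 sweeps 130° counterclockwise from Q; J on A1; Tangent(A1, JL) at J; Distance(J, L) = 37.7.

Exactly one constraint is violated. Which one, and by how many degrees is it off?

Tangent(A1, JL) at J — off by 7.60°.

A = (0.00, 0.00) ✓; A.y = 0.00, Q.y = 0.00 ✓; |AQ| = 19.80 ✓; ∠(VQ, QA) = 90.00° ✓; |VQ| = 4.300 ✓; bearing(V→J) − bearing(V→Q) = 130.0° ✓; |VJ| = 4.300 ✓; ∠(VJ, JL) = 82.40° ✗; |JL| = 37.70 ✓.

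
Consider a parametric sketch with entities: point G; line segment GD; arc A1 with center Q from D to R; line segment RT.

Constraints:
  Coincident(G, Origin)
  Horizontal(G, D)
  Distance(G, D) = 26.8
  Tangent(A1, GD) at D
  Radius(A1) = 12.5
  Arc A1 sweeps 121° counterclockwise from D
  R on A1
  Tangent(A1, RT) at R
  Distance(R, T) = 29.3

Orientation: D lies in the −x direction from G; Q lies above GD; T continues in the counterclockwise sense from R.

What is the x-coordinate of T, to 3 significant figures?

-31.2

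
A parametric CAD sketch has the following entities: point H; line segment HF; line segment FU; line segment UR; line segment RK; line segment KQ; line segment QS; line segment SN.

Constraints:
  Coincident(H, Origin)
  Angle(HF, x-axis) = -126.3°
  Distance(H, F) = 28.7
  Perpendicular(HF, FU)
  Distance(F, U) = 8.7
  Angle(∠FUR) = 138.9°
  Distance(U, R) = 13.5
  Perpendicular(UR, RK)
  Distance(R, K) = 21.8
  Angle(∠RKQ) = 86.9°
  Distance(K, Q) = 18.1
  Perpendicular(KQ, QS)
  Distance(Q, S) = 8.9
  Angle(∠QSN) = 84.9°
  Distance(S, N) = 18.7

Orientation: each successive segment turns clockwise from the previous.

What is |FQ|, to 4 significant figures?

15.23

The perpendicularity gives RK at right angles to UR, so RK runs at 12.60°; with |RK| = 21.8, K = (-5.672, -0.04923). ∠RKQ = 86.9° gives KQ at -80.50° from the x-axis; with |KQ| = 18.1, Q = (-2.685, -17.90). Then |FQ| = |Q − F| = 15.23.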